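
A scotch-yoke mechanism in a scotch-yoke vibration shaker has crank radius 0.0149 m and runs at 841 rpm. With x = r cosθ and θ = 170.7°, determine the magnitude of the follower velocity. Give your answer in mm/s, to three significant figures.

ω = 88.07 rad/s (from 841 rpm).
x = r cosθ ⇒ ẋ = −rω sinθ.
|v| = rω|sinθ| = 0.0149·88.07·|sin 170.7°| = 0.21206 m/s = 212.06 mm/s.

212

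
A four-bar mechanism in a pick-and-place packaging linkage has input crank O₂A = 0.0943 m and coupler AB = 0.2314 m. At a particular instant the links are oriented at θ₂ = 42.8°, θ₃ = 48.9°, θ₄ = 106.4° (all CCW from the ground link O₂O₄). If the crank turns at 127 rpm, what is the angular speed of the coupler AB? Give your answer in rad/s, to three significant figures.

5.76

ω₂ = 13.3 rad/s (from 127 rpm).
Differentiating the loop-closure r₂e^{iθ₂}+r₃e^{iθ₃}=r₁+r₄e^{iθ₄} gives r₂ω₂e^{iθ₂}+r₃ω₃e^{iθ₃}=r₄ω₄e^{iθ₄}.
Eliminating the other unknown: ω₃ = r₂ω₂ sin(θ₄−θ₂) / [r₃ sin(θ₃−θ₄)].
Numerator sine = +0.89571; denominator sine = -0.84339.
Result = 0.0943·13.3·(+0.89571) / (0.2314·(-0.84339)) = -5.756 rad/s; magnitude 5.756 rad/s.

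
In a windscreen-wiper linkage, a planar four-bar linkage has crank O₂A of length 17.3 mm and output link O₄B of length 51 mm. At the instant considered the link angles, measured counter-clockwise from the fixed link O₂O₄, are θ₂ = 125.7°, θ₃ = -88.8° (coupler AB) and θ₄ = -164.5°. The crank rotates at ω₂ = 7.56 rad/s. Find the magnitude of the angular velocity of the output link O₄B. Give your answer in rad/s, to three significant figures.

1.50

ω₂ = 7.56 rad/s
Differentiating the loop-closure r₂e^{iθ₂}+r₃e^{iθ₃}=r₁+r₄e^{iθ₄} gives r₂ω₂e^{iθ₂}+r₃ω₃e^{iθ₃}=r₄ω₄e^{iθ₄}.
Eliminating the other unknown: ω₄ = r₂ω₂ sin(θ₂−θ₃) / [r₄ sin(θ₄−θ₃)].
Numerator sine = -0.56641; denominator sine = -0.96902.
Result = 0.0173·7.56·(-0.56641) / (0.051·(-0.96902)) = +1.499 rad/s; magnitude 1.499 rad/s.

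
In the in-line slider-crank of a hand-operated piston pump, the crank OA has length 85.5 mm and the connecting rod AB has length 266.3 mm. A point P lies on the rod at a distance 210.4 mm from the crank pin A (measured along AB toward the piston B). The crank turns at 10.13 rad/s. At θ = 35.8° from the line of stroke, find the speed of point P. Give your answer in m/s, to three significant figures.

0.630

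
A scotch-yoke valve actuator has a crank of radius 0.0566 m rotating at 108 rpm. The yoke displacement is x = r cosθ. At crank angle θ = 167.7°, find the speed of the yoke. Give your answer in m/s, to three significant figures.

ω = 11.31 rad/s (from 108 rpm).
x = r cosθ ⇒ ẋ = −rω sinθ.
|v| = rω|sinθ| = 0.0566·11.31·|sin 167.7°| = 0.13637 m/s.

0.136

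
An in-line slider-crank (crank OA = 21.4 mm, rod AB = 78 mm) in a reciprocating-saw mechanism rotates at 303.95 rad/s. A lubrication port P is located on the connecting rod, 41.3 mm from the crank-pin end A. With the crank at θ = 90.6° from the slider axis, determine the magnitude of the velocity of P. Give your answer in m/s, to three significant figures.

ω = 303.9 rad/s.  Crank-pin speed |V_A| = rω = 6.5045 m/s, perpendicular to OA.
Rod angle: sinφ = −(r/L) sinθ ⇒ φ = -15.923°; ω_rod = −rω cosθ/√(L²−r²sin²θ) = +0.9081 rad/s.
V_P = V_A + ω_rod × AP, with AP = 0.0413 m along the rod.
Components: V_Px = −rω sinθ − a·ω_rod·sinφ = -6.4939 m/s;  V_Py = rω cosθ + a·ω_rod·cosφ = -0.032049 m/s.
|V_P| = √(V_Px² + V_Py²) = 6.494 m/s.

6.49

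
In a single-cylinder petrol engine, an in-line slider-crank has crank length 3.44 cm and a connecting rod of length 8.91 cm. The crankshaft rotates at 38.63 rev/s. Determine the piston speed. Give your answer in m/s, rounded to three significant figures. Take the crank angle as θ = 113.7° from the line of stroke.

6.38

ω = 2π·38.6 = 242.7 rad/s
For an in-line slider-crank, x = r cosθ + √(L² − r² sin²θ), so v = −rω sinθ·[1 + r cosθ/√(L² − r² sin²θ)].
With r = 0.0344 m, L = 0.0891 m, θ = 113.7°: √(L² − r² sin²θ) = 0.083346 m.
v = −0.0344·242.7·0.91566·[1 + 0.0344·-0.40195/0.083346] = -6.377 m/s.
|v| = 6.377 m/s.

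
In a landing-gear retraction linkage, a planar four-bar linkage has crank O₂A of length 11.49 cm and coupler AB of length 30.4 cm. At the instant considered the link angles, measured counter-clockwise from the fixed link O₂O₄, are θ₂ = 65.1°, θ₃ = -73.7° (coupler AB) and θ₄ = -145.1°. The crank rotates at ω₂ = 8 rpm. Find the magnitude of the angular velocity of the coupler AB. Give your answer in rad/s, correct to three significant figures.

ω₂ = 0.8378 rad/s (from 8 rpm).
Differentiating the loop-closure r₂e^{iθ₂}+r₃e^{iθ₃}=r₁+r₄e^{iθ₄} gives r₂ω₂e^{iθ₂}+r₃ω₃e^{iθ₃}=r₄ω₄e^{iθ₄}.
Eliminating the other unknown: ω₃ = r₂ω₂ sin(θ₄−θ₂) / [r₃ sin(θ₃−θ₄)].
Numerator sine = +0.50302; denominator sine = +0.94777.
Result = 0.1149·0.8378·(+0.50302) / (0.304·(+0.94777)) = +0.16805 rad/s; magnitude 0.16805 rad/s.

0.168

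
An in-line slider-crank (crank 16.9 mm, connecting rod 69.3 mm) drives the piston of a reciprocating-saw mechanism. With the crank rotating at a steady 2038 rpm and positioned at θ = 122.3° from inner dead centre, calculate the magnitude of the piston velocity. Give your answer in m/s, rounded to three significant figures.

2.64

ω = 2π·2038/60 = 213.4 rad/s
For an in-line slider-crank, x = r cosθ + √(L² − r² sin²θ), so v = −rω sinθ·[1 + r cosθ/√(L² − r² sin²θ)].
With r = 0.0169 m, L = 0.0693 m, θ = 122.3°: √(L² − r² sin²θ) = 0.067812 m.
v = −0.0169·213.4·0.84526·[1 + 0.0169·-0.53435/0.067812] = -2.6427 m/s.
|v| = 2.6427 m/s.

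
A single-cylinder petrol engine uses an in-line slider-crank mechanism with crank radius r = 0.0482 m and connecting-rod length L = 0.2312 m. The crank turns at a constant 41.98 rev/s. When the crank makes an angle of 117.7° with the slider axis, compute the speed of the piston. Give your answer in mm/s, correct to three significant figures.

10100

ω = 2π·42 = 263.8 rad/s
For an in-line slider-crank, x = r cosθ + √(L² − r² sin²θ), so v = −rω sinθ·[1 + r cosθ/√(L² − r² sin²θ)].
With r = 0.0482 m, L = 0.2312 m, θ = 117.7°: √(L² − r² sin²θ) = 0.22723 m.
v = −0.0482·263.8·0.88539·[1 + 0.0482·-0.46484/0.22723] = -10.147 m/s.
|v| = 10.147 m/s = 10147 mm/s.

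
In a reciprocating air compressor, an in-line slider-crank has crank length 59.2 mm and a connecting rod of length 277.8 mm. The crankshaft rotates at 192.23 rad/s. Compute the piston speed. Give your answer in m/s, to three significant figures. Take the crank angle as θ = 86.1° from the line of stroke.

ω = 192.2 rad/s
For an in-line slider-crank, x = r cosθ + √(L² − r² sin²θ), so v = −rω sinθ·[1 + r cosθ/√(L² − r² sin²θ)].
With r = 0.0592 m, L = 0.2778 m, θ = 86.1°: √(L² − r² sin²θ) = 0.27145 m.
v = −0.0592·192.2·0.99768·[1 + 0.0592·0.06802/0.27145] = -11.522 m/s.
|v| = 11.522 m/s.

11.5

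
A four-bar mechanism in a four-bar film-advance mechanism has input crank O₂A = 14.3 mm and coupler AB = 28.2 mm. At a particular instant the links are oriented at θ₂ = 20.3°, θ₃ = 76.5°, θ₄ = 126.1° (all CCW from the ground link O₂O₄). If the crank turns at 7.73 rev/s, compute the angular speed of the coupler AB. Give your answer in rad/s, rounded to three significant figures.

ω₂ = 48.57 rad/s (from 7.73 rev/s).
Differentiating the loop-closure r₂e^{iθ₂}+r₃e^{iθ₃}=r₁+r₄e^{iθ₄} gives r₂ω₂e^{iθ₂}+r₃ω₃e^{iθ₃}=r₄ω₄e^{iθ₄}.
Eliminating the other unknown: ω₃ = r₂ω₂ sin(θ₄−θ₂) / [r₃ sin(θ₃−θ₄)].
Numerator sine = +0.96222; denominator sine = -0.76154.
Result = 0.0143·48.57·(+0.96222) / (0.0282·(-0.76154)) = -31.119 rad/s; magnitude 31.119 rad/s.

31.1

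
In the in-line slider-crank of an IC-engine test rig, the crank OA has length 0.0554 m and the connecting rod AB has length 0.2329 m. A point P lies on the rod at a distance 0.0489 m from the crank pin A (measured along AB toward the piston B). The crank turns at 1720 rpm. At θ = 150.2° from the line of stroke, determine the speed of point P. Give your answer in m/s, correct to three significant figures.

8.32

ω = 180.1 rad/s.  Crank-pin speed |V_A| = rω = 9.9785 m/s, perpendicular to OA.
Rod angle: sinφ = −(r/L) sinθ ⇒ φ = -6.789°; ω_rod = −rω cosθ/√(L²−r²sin²θ) = +37.442 rad/s.
V_P = V_A + ω_rod × AP, with AP = 0.0489 m along the rod.
Components: V_Px = −rω sinθ − a·ω_rod·sinφ = -4.7426 m/s;  V_Py = rω cosθ + a·ω_rod·cosφ = -6.841 m/s.
|V_P| = √(V_Px² + V_Py²) = 8.3241 m/s.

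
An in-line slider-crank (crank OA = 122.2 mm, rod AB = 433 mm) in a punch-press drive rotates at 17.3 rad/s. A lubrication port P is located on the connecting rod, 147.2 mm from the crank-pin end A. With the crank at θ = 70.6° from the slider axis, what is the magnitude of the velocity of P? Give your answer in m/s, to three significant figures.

2.11

ω = 17.3 rad/s.  Crank-pin speed |V_A| = rω = 2.1141 m/s, perpendicular to OA.
Rod angle: sinφ = −(r/L) sinθ ⇒ φ = -15.438°; ω_rod = −rω cosθ/√(L²−r²sin²θ) = -1.6824 rad/s.
V_P = V_A + ω_rod × AP, with AP = 0.1472 m along the rod.
Components: V_Px = −rω sinθ − a·ω_rod·sinφ = -2.06 m/s;  V_Py = rω cosθ + a·ω_rod·cosφ = +0.46349 m/s.
|V_P| = √(V_Px² + V_Py²) = 2.1115 m/s.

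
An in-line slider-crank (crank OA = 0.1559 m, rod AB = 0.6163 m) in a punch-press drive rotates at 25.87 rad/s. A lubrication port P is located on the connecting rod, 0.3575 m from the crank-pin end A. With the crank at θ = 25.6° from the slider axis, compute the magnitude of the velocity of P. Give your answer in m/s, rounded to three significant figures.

ω = 25.87 rad/s.  Crank-pin speed |V_A| = rω = 4.0331 m/s, perpendicular to OA.
Rod angle: sinφ = −(r/L) sinθ ⇒ φ = -6.275°; ω_rod = −rω cosθ/√(L²−r²sin²θ) = -5.9373 rad/s.
V_P = V_A + ω_rod × AP, with AP = 0.3575 m along the rod.
Components: V_Px = −rω sinθ − a·ω_rod·sinφ = -1.9747 m/s;  V_Py = rω cosθ + a·ω_rod·cosφ = +1.5274 m/s.
|V_P| = √(V_Px² + V_Py²) = 2.4964 m/s.

2.50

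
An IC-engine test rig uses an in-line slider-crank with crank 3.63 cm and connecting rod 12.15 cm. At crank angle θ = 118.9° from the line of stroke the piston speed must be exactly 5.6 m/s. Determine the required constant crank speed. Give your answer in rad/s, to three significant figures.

For an in-line slider-crank, |v_piston| = rω|sinθ|·[1 + r cosθ/√(L² − r² sin²θ)].
With r = 0.0363 m, L = 0.1215 m, θ = 118.9°: the bracketed kinematic factor |dx/dθ| = 0.027025 m.
ω = v/|dx/dθ| = 5.6/0.027025 = 207.21 rad/s.

207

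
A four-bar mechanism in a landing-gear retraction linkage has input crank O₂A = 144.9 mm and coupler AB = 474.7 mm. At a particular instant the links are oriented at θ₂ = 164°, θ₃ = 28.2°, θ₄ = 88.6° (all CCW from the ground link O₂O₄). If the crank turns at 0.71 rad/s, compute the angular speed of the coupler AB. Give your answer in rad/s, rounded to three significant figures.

0.241

ω₂ = 0.71 rad/s
Differentiating the loop-closure r₂e^{iθ₂}+r₃e^{iθ₃}=r₁+r₄e^{iθ₄} gives r₂ω₂e^{iθ₂}+r₃ω₃e^{iθ₃}=r₄ω₄e^{iθ₄}.
Eliminating the other unknown: ω₃ = r₂ω₂ sin(θ₄−θ₂) / [r₃ sin(θ₃−θ₄)].
Numerator sine = -0.96771; denominator sine = -0.86949.
Result = 0.1449·0.71·(-0.96771) / (0.4747·(-0.86949)) = +0.2412 rad/s; magnitude 0.2412 rad/s.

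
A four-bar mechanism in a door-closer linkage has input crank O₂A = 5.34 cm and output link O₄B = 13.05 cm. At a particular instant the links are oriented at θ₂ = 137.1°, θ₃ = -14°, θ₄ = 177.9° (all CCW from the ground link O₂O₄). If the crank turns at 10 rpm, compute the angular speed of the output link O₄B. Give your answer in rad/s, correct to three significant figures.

1.00

ω₂ = 1.047 rad/s (from 10 rpm).
Differentiating the loop-closure r₂e^{iθ₂}+r₃e^{iθ₃}=r₁+r₄e^{iθ₄} gives r₂ω₂e^{iθ₂}+r₃ω₃e^{iθ₃}=r₄ω₄e^{iθ₄}.
Eliminating the other unknown: ω₄ = r₂ω₂ sin(θ₂−θ₃) / [r₄ sin(θ₄−θ₃)].
Numerator sine = +0.48328; denominator sine = -0.20620.
Result = 0.0534·1.047·(+0.48328) / (0.1305·(-0.20620)) = -1.0043 rad/s; magnitude 1.0043 rad/s.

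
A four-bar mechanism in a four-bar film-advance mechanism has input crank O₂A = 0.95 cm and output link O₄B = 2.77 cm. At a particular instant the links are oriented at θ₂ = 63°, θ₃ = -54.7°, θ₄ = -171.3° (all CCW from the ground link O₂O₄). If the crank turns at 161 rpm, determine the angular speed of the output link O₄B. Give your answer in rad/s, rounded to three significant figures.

ω₂ = 16.86 rad/s (from 161 rpm).
Differentiating the loop-closure r₂e^{iθ₂}+r₃e^{iθ₃}=r₁+r₄e^{iθ₄} gives r₂ω₂e^{iθ₂}+r₃ω₃e^{iθ₃}=r₄ω₄e^{iθ₄}.
Eliminating the other unknown: ω₄ = r₂ω₂ sin(θ₂−θ₃) / [r₄ sin(θ₄−θ₃)].
Numerator sine = +0.88539; denominator sine = -0.89415.
Result = 0.0095·16.86·(+0.88539) / (0.0277·(-0.89415)) = -5.7256 rad/s; magnitude 5.7256 rad/s.

5.73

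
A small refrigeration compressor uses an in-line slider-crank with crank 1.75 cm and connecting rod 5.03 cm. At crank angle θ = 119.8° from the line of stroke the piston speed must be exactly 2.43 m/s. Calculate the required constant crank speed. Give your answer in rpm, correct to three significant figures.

For an in-line slider-crank, |v_piston| = rω|sinθ|·[1 + r cosθ/√(L² − r² sin²θ)].
With r = 0.0175 m, L = 0.0503 m, θ = 119.8°: the bracketed kinematic factor |dx/dθ| = 0.012432 m.
ω = v/|dx/dθ| = 2.43/0.012432 = 195.47 rad/s.
N = 60ω/(2π) = 1866.6 rpm.

1870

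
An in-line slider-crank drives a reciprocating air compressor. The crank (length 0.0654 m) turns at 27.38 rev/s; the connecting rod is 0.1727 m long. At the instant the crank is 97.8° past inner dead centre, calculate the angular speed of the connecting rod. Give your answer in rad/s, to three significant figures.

9.54

ω = 172 rad/s (converted from 27.38 rev/s).
The rod makes angle φ with the slider axis where L sinφ = r sinθ; differentiating, L cosφ·φ̇ = r ω cosθ.
L cosφ = √(L² − r² sin²θ) = 0.16008 m.
|ω_rod| = r ω |cosθ| / √(L² − r² sin²θ) = 0.0654·172·0.13572/0.16008 = 9.5383 rad/s.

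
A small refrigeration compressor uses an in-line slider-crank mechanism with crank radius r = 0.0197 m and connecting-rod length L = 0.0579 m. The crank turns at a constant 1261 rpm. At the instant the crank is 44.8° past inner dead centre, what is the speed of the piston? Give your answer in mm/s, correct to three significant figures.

ω = 2π·1261/60 = 132.1 rad/s
For an in-line slider-crank, x = r cosθ + √(L² − r² sin²θ), so v = −rω sinθ·[1 + r cosθ/√(L² − r² sin²θ)].
With r = 0.0197 m, L = 0.0579 m, θ = 44.8°: √(L² − r² sin²θ) = 0.056211 m.
v = −0.0197·132.1·0.70463·[1 + 0.0197·0.70957/0.056211] = -2.2889 m/s.
|v| = 2.2889 m/s = 2288.9 mm/s.

2290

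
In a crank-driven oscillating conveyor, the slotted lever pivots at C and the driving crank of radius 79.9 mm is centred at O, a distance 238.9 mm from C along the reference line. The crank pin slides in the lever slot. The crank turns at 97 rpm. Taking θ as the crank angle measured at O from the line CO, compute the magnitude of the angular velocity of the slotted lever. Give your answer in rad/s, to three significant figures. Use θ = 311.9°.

ω = 10.16 rad/s (from 97 rpm).
Crank pin A relative to C: A = (d + r cosθ, r sinθ); lever angle φ = atan2(r sinθ, d + r cosθ).
Differentiating tanφ: φ̇ = rω(d cosθ + r)/(d² + r² + 2dr cosθ).
d² + r² + 2dr cosθ = |CA|² = 0.0889525 m²;  d cosθ + r = +0.23945 m.
|ω_lever| = |0.0799·10.16·+0.23945| / 0.0889525 = 2.1847 rad/s.

2.18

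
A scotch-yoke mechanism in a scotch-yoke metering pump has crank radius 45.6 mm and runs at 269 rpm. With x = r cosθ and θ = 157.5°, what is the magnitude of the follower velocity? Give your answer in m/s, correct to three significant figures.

ω = 28.17 rad/s (from 269 rpm).
x = r cosθ ⇒ ẋ = −rω sinθ.
|v| = rω|sinθ| = 0.0456·28.17·|sin 157.5°| = 0.49157 m/s.

0.492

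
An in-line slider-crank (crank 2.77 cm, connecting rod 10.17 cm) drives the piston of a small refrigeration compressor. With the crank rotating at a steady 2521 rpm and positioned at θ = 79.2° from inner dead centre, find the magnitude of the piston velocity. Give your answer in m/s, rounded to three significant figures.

ω = 2π·2521/60 = 264 rad/s
For an in-line slider-crank, x = r cosθ + √(L² − r² sin²θ), so v = −rω sinθ·[1 + r cosθ/√(L² − r² sin²θ)].
With r = 0.0277 m, L = 0.1017 m, θ = 79.2°: √(L² − r² sin²θ) = 0.097993 m.
v = −0.0277·264·0.98229·[1 + 0.0277·0.18738/0.097993] = -7.5637 m/s.
|v| = 7.5637 m/s.

7.56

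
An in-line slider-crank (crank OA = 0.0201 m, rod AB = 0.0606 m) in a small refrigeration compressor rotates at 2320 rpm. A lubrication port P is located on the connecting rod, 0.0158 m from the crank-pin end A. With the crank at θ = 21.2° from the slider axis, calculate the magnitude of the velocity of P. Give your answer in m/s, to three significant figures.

ω = 242.9 rad/s.  Crank-pin speed |V_A| = rω = 4.8833 m/s, perpendicular to OA.
Rod angle: sinφ = −(r/L) sinθ ⇒ φ = -6.889°; ω_rod = −rω cosθ/√(L²−r²sin²θ) = -75.675 rad/s.
V_P = V_A + ω_rod × AP, with AP = 0.0158 m along the rod.
Components: V_Px = −rω sinθ − a·ω_rod·sinφ = -1.9093 m/s;  V_Py = rω cosθ + a·ω_rod·cosφ = +3.3658 m/s.
|V_P| = √(V_Px² + V_Py²) = 3.8696 m/s.

3.87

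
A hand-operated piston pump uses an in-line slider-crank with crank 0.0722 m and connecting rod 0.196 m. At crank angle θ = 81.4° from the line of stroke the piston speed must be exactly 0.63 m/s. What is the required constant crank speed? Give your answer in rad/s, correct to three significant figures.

8.33

For an in-line slider-crank, |v_piston| = rω|sinθ|·[1 + r cosθ/√(L² − r² sin²θ)].
With r = 0.0722 m, L = 0.196 m, θ = 81.4°: the bracketed kinematic factor |dx/dθ| = 0.075611 m.
ω = v/|dx/dθ| = 0.63/0.075611 = 8.3322 rad/s.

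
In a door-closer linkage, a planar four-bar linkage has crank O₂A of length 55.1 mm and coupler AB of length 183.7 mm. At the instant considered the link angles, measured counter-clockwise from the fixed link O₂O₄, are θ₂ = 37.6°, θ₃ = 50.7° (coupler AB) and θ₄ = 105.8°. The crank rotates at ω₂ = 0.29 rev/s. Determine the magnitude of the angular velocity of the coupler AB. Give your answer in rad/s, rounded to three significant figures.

ω₂ = 1.822 rad/s (from 0.29 rev/s).
Differentiating the loop-closure r₂e^{iθ₂}+r₃e^{iθ₃}=r₁+r₄e^{iθ₄} gives r₂ω₂e^{iθ₂}+r₃ω₃e^{iθ₃}=r₄ω₄e^{iθ₄}.
Eliminating the other unknown: ω₃ = r₂ω₂ sin(θ₄−θ₂) / [r₃ sin(θ₃−θ₄)].
Numerator sine = +0.92849; denominator sine = -0.82015.
Result = 0.0551·1.822·(+0.92849) / (0.1837·(-0.82015)) = -0.61873 rad/s; magnitude 0.61873 rad/s.

0.619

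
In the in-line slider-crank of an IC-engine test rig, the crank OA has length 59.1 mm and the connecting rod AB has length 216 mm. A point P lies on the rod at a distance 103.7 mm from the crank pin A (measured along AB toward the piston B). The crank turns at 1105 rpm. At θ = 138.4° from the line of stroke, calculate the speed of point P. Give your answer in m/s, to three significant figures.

ω = 115.7 rad/s.  Crank-pin speed |V_A| = rω = 6.8388 m/s, perpendicular to OA.
Rod angle: sinφ = −(r/L) sinθ ⇒ φ = -10.466°; ω_rod = −rω cosθ/√(L²−r²sin²θ) = +24.077 rad/s.
V_P = V_A + ω_rod × AP, with AP = 0.1037 m along the rod.
Components: V_Px = −rω sinθ − a·ω_rod·sinφ = -4.0869 m/s;  V_Py = rω cosθ + a·ω_rod·cosφ = -2.6588 m/s.
|V_P| = √(V_Px² + V_Py²) = 4.8757 m/s.

4.88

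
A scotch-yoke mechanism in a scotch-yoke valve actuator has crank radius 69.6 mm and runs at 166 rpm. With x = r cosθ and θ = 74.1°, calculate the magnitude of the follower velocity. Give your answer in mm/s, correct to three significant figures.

ω = 17.38 rad/s (from 166 rpm).
x = r cosθ ⇒ ẋ = −rω sinθ.
|v| = rω|sinθ| = 0.0696·17.38·|sin 74.1°| = 1.1636 m/s = 1163.6 mm/s.

1160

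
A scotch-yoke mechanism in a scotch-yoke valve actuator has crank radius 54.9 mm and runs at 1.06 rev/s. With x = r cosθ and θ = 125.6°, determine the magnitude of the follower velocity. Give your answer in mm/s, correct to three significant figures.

297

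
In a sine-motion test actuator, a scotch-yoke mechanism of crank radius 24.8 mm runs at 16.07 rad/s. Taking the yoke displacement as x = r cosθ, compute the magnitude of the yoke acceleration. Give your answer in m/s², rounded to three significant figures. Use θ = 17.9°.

6.09

ω = 16.07 rad/s
x = r cosθ ⇒ ẍ = −rω² cosθ (ω constant).
|a| = rω²|cosθ| = 0.0248·(16.07)²·|cos 17.9°| = 6.0945 m/s².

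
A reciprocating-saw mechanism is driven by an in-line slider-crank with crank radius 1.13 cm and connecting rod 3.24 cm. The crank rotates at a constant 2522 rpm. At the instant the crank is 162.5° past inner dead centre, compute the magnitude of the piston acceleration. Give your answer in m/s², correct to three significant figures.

ω = 2π·2522/60 = 264.1 rad/s
x(θ) = r cosθ + √(L² − r² sin²θ); with ω constant, a = ω²·d²x/dθ².
d²x/dθ² = −r cosθ − r²(cos2θ)/√u − r⁴ sin²2θ/(4u^{3/2}),  u = L² − r² sin²θ = 0.00103821 m².
Substituting r = 0.0113 m, L = 0.0324 m, θ = 162.5°: d²x/dθ² = +0.0074907 m.
a = ω²·d²x/dθ² = (264.1)²·(+0.0074907) = +522.48 m/s²;  |a| = 522.48 m/s².

522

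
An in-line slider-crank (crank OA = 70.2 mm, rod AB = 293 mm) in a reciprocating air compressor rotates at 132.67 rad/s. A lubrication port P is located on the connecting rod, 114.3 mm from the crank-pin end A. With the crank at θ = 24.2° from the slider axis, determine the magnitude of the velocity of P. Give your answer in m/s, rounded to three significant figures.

6.63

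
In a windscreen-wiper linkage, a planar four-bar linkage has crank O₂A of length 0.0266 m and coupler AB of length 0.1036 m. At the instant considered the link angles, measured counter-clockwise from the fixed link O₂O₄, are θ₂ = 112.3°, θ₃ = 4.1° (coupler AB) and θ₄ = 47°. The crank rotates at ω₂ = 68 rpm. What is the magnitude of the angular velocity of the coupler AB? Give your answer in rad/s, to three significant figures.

2.44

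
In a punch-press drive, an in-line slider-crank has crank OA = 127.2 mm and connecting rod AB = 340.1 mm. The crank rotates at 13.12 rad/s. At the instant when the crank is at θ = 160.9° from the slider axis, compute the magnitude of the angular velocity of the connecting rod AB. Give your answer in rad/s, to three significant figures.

4.67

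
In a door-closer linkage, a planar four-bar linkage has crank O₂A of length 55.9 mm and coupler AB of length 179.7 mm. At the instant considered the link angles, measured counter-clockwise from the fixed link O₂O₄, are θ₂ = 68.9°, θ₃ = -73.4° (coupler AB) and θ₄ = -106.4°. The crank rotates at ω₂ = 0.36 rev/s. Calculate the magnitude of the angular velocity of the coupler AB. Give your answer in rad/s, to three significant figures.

0.106

ω₂ = 2.262 rad/s (from 0.36 rev/s).
Differentiating the loop-closure r₂e^{iθ₂}+r₃e^{iθ₃}=r₁+r₄e^{iθ₄} gives r₂ω₂e^{iθ₂}+r₃ω₃e^{iθ₃}=r₄ω₄e^{iθ₄}.
Eliminating the other unknown: ω₃ = r₂ω₂ sin(θ₄−θ₂) / [r₃ sin(θ₃−θ₄)].
Numerator sine = -0.08194; denominator sine = +0.54464.
Result = 0.0559·2.262·(-0.08194) / (0.1797·(+0.54464)) = -0.10586 rad/s; magnitude 0.10586 rad/s.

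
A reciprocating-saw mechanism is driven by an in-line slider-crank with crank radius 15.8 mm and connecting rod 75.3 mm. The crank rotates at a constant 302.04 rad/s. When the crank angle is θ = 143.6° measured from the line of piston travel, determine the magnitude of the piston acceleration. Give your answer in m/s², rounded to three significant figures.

ω = 302 rad/s
x(θ) = r cosθ + √(L² − r² sin²θ); with ω constant, a = ω²·d²x/dθ².
d²x/dθ² = −r cosθ − r²(cos2θ)/√u − r⁴ sin²2θ/(4u^{3/2}),  u = L² − r² sin²θ = 0.00558218 m².
Substituting r = 0.0158 m, L = 0.0753 m, θ = 143.6°: d²x/dθ² = +0.011695 m.
a = ω²·d²x/dθ² = (302)²·(+0.011695) = +1066.9 m/s²;  |a| = 1066.9 m/s².

1070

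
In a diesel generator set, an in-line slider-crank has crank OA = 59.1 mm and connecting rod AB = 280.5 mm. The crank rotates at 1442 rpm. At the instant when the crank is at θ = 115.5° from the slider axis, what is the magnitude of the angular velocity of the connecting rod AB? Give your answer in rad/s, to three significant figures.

14.0

ω = 151 rad/s (converted from 1442 rpm).
The rod makes angle φ with the slider axis where L sinφ = r sinθ; differentiating, L cosφ·φ̇ = r ω cosθ.
L cosφ = √(L² − r² sin²θ) = 0.27538 m.
|ω_rod| = r ω |cosθ| / √(L² − r² sin²θ) = 0.0591·151·0.43051/0.27538 = 13.952 rad/s.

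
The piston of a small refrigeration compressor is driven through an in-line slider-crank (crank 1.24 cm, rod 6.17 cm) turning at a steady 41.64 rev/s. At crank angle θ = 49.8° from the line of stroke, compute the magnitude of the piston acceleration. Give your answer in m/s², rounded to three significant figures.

521

ω = 2π·41.6 = 261.6 rad/s
x(θ) = r cosθ + √(L² − r² sin²θ); with ω constant, a = ω²·d²x/dθ².
d²x/dθ² = −r cosθ − r²(cos2θ)/√u − r⁴ sin²2θ/(4u^{3/2}),  u = L² − r² sin²θ = 0.00371719 m².
Substituting r = 0.0124 m, L = 0.0617 m, θ = 49.8°: d²x/dθ² = -0.0076084 m.
a = ω²·d²x/dθ² = (261.6)²·(-0.0076084) = -520.81 m/s²;  |a| = 520.81 m/s².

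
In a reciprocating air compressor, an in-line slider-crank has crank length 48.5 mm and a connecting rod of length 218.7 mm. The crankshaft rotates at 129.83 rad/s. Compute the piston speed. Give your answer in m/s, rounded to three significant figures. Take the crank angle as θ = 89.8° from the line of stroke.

6.30

ω = 129.8 rad/s
For an in-line slider-crank, x = r cosθ + √(L² − r² sin²θ), so v = −rω sinθ·[1 + r cosθ/√(L² − r² sin²θ)].
With r = 0.0485 m, L = 0.2187 m, θ = 89.8°: √(L² − r² sin²θ) = 0.21325 m.
v = −0.0485·129.8·0.99999·[1 + 0.0485·0.00349/0.21325] = -6.3017 m/s.
|v| = 6.3017 m/s.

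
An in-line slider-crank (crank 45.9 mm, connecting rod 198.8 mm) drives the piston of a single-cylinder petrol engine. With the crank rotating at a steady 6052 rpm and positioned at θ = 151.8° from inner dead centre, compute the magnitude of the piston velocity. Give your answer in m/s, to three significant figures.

ω = 2π·6052/60 = 633.8 rad/s
For an in-line slider-crank, x = r cosθ + √(L² − r² sin²θ), so v = −rω sinθ·[1 + r cosθ/√(L² − r² sin²θ)].
With r = 0.0459 m, L = 0.1988 m, θ = 151.8°: √(L² − r² sin²θ) = 0.19761 m.
v = −0.0459·633.8·0.47255·[1 + 0.0459·-0.88130/0.19761] = -10.932 m/s.
|v| = 10.932 m/s.

10.9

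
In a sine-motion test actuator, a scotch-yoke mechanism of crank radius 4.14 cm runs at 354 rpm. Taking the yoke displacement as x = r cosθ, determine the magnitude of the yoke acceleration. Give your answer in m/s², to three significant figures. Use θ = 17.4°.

54.3

ω = 37.07 rad/s (from 354 rpm).
x = r cosθ ⇒ ẍ = −rω² cosθ (ω constant).
|a| = rω²|cosθ| = 0.0414·(37.07)²·|cos 17.4°| = 54.29 m/s².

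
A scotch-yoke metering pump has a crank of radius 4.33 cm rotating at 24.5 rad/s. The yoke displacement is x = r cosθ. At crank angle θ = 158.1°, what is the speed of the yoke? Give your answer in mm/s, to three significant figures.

ω = 24.5 rad/s
x = r cosθ ⇒ ẋ = −rω sinθ.
|v| = rω|sinθ| = 0.0433·24.5·|sin 158.1°| = 0.39568 m/s = 395.68 mm/s.

396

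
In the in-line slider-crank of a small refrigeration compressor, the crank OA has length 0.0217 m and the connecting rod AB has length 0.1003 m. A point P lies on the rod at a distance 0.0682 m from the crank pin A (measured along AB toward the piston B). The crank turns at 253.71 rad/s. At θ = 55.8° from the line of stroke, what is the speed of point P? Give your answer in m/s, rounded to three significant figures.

ω = 253.7 rad/s.  Crank-pin speed |V_A| = rω = 5.5055 m/s, perpendicular to OA.
Rod angle: sinφ = −(r/L) sinθ ⇒ φ = -10.308°; ω_rod = −rω cosθ/√(L²−r²sin²θ) = -31.359 rad/s.
V_P = V_A + ω_rod × AP, with AP = 0.0682 m along the rod.
Components: V_Px = −rω sinθ − a·ω_rod·sinφ = -4.9362 m/s;  V_Py = rω cosθ + a·ω_rod·cosφ = +0.99038 m/s.
|V_P| = √(V_Px² + V_Py²) = 5.0346 m/s.

5.03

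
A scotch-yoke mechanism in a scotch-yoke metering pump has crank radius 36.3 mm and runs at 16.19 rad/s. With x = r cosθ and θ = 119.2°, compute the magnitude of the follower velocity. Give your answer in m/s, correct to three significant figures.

ω = 16.19 rad/s
x = r cosθ ⇒ ẋ = −rω sinθ.
|v| = rω|sinθ| = 0.0363·16.19·|sin 119.2°| = 0.51301 m/s.

0.513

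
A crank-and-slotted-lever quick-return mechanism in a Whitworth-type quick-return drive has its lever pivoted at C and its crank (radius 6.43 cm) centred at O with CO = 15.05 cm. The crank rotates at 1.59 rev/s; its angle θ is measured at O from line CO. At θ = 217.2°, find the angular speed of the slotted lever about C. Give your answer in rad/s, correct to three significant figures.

ω = 9.99 rad/s (from 1.59 rev/s).
Crank pin A relative to C: A = (d + r cosθ, r sinθ); lever angle φ = atan2(r sinθ, d + r cosθ).
Differentiating tanφ: φ̇ = rω(d cosθ + r)/(d² + r² + 2dr cosθ).
d² + r² + 2dr cosθ = |CA|² = 0.0113685 m²;  d cosθ + r = -0.055578 m.
|ω_lever| = |0.0643·9.99·-0.055578| / 0.0113685 = 3.1404 rad/s.

3.14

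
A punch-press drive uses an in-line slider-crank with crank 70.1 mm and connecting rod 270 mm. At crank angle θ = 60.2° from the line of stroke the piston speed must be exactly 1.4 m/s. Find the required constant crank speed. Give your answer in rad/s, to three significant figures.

20.3

For an in-line slider-crank, |v_piston| = rω|sinθ|·[1 + r cosθ/√(L² − r² sin²θ)].
With r = 0.0701 m, L = 0.27 m, θ = 60.2°: the bracketed kinematic factor |dx/dθ| = 0.068886 m.
ω = v/|dx/dθ| = 1.4/0.068886 = 20.323 rad/s.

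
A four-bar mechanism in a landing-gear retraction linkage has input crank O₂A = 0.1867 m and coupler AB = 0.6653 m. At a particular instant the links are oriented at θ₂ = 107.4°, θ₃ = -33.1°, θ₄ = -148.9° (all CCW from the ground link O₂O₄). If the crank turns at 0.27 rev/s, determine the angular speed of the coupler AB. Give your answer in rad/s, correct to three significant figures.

ω₂ = 1.696 rad/s (from 0.27 rev/s).
Differentiating the loop-closure r₂e^{iθ₂}+r₃e^{iθ₃}=r₁+r₄e^{iθ₄} gives r₂ω₂e^{iθ₂}+r₃ω₃e^{iθ₃}=r₄ω₄e^{iθ₄}.
Eliminating the other unknown: ω₃ = r₂ω₂ sin(θ₄−θ₂) / [r₃ sin(θ₃−θ₄)].
Numerator sine = +0.97155; denominator sine = +0.90032.
Result = 0.1867·1.696·(+0.97155) / (0.6653·(+0.90032)) = +0.51373 rad/s; magnitude 0.51373 rad/s.

0.514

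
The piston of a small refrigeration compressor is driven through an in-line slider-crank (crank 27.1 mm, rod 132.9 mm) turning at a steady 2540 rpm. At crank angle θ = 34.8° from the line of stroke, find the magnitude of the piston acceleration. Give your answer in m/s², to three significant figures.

1720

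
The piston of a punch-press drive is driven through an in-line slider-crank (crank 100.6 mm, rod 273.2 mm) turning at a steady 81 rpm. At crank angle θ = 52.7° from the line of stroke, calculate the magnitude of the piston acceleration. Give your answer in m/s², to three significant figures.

ω = 2π·81/60 = 8.482 rad/s
x(θ) = r cosθ + √(L² − r² sin²θ); with ω constant, a = ω²·d²x/dθ².
d²x/dθ² = −r cosθ − r²(cos2θ)/√u − r⁴ sin²2θ/(4u^{3/2}),  u = L² − r² sin²θ = 0.0682343 m².
Substituting r = 0.1006 m, L = 0.2732 m, θ = 52.7°: d²x/dθ² = -0.052009 m.
a = ω²·d²x/dθ² = (8.482)²·(-0.052009) = -3.742 m/s²;  |a| = 3.742 m/s².

3.74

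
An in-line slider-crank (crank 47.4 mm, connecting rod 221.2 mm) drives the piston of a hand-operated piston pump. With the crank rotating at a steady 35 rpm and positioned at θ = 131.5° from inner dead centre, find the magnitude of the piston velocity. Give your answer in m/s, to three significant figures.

0.111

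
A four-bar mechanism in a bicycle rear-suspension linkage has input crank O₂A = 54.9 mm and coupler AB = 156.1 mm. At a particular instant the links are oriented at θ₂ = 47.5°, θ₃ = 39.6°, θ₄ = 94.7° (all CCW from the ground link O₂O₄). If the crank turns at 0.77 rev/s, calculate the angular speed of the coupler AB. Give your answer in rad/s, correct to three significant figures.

1.52

ω₂ = 4.838 rad/s (from 0.77 rev/s).
Differentiating the loop-closure r₂e^{iθ₂}+r₃e^{iθ₃}=r₁+r₄e^{iθ₄} gives r₂ω₂e^{iθ₂}+r₃ω₃e^{iθ₃}=r₄ω₄e^{iθ₄}.
Eliminating the other unknown: ω₃ = r₂ω₂ sin(θ₄−θ₂) / [r₃ sin(θ₃−θ₄)].
Numerator sine = +0.73373; denominator sine = -0.82015.
Result = 0.0549·4.838·(+0.73373) / (0.1561·(-0.82015)) = -1.5222 rad/s; magnitude 1.5222 rad/s.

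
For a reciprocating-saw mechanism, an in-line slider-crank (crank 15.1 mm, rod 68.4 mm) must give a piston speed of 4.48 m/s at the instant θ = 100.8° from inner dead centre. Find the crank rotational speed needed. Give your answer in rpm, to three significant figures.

3010

For an in-line slider-crank, |v_piston| = rω|sinθ|·[1 + r cosθ/√(L² − r² sin²θ)].
With r = 0.0151 m, L = 0.0684 m, θ = 100.8°: the bracketed kinematic factor |dx/dθ| = 0.014204 m.
ω = v/|dx/dθ| = 4.48/0.014204 = 315.4 rad/s.
N = 60ω/(2π) = 3011.9 rpm.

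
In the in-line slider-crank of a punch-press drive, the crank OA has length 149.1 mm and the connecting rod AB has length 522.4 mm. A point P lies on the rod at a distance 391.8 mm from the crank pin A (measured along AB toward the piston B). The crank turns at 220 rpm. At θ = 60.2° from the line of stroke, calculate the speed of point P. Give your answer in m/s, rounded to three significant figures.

ω = 23.04 rad/s.  Crank-pin speed |V_A| = rω = 3.435 m/s, perpendicular to OA.
Rod angle: sinφ = −(r/L) sinθ ⇒ φ = -14.340°; ω_rod = −rω cosθ/√(L²−r²sin²θ) = -3.3729 rad/s.
V_P = V_A + ω_rod × AP, with AP = 0.3918 m along the rod.
Components: V_Px = −rω sinθ − a·ω_rod·sinφ = -3.3081 m/s;  V_Py = rω cosθ + a·ω_rod·cosφ = +0.42678 m/s.
|V_P| = √(V_Px² + V_Py²) = 3.3355 m/s.

3.34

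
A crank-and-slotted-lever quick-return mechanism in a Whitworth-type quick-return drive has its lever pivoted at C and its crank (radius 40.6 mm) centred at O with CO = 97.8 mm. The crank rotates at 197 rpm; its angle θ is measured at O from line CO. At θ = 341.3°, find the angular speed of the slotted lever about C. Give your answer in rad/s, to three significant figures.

5.96

ω = 20.63 rad/s (from 197 rpm).
Crank pin A relative to C: A = (d + r cosθ, r sinθ); lever angle φ = atan2(r sinθ, d + r cosθ).
Differentiating tanφ: φ̇ = rω(d cosθ + r)/(d² + r² + 2dr cosθ).
d² + r² + 2dr cosθ = |CA|² = 0.0187353 m²;  d cosθ + r = +0.13324 m.
|ω_lever| = |0.0406·20.63·+0.13324| / 0.0187353 = 5.9564 rad/s.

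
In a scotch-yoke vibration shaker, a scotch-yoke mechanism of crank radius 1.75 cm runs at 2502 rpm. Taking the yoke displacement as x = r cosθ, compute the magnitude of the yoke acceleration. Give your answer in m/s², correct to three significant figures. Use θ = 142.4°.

ω = 262 rad/s (from 2502 rpm).
x = r cosθ ⇒ ẍ = −rω² cosθ (ω constant).
|a| = rω²|cosθ| = 0.0175·(262)²·|cos 142.4°| = 951.82 m/s².

952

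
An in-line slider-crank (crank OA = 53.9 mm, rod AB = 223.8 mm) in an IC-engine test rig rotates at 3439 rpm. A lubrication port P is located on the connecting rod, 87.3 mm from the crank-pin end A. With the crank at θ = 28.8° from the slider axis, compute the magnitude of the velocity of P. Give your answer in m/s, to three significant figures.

14.5

ω = 360.1 rad/s.  Crank-pin speed |V_A| = rω = 19.411 m/s, perpendicular to OA.
Rod angle: sinφ = −(r/L) sinθ ⇒ φ = -6.663°; ω_rod = −rω cosθ/√(L²−r²sin²θ) = -76.522 rad/s.
V_P = V_A + ω_rod × AP, with AP = 0.0873 m along the rod.
Components: V_Px = −rω sinθ − a·ω_rod·sinφ = -10.126 m/s;  V_Py = rω cosθ + a·ω_rod·cosφ = +10.375 m/s.
|V_P| = √(V_Px² + V_Py²) = 14.498 m/s.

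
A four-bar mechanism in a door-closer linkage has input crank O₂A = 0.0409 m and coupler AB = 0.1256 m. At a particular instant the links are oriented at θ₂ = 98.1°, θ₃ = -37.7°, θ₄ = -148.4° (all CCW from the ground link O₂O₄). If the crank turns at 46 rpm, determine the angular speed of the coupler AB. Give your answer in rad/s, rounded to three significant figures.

ω₂ = 4.817 rad/s (from 46 rpm).
Differentiating the loop-closure r₂e^{iθ₂}+r₃e^{iθ₃}=r₁+r₄e^{iθ₄} gives r₂ω₂e^{iθ₂}+r₃ω₃e^{iθ₃}=r₄ω₄e^{iθ₄}.
Eliminating the other unknown: ω₃ = r₂ω₂ sin(θ₄−θ₂) / [r₃ sin(θ₃−θ₄)].
Numerator sine = +0.91706; denominator sine = +0.93544.
Result = 0.0409·4.817·(+0.91706) / (0.1256·(+0.93544)) = +1.5378 rad/s; magnitude 1.5378 rad/s.

1.54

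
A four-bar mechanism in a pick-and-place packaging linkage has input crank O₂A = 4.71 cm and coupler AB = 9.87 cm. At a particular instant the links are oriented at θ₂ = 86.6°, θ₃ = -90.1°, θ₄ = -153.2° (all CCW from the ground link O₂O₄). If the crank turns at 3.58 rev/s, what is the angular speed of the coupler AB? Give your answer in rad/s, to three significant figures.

ω₂ = 22.49 rad/s (from 3.58 rev/s).
Differentiating the loop-closure r₂e^{iθ₂}+r₃e^{iθ₃}=r₁+r₄e^{iθ₄} gives r₂ω₂e^{iθ₂}+r₃ω₃e^{iθ₃}=r₄ω₄e^{iθ₄}.
Eliminating the other unknown: ω₃ = r₂ω₂ sin(θ₄−θ₂) / [r₃ sin(θ₃−θ₄)].
Numerator sine = +0.86427; denominator sine = +0.89180.
Result = 0.0471·22.49·(+0.86427) / (0.0987·(+0.89180)) = +10.403 rad/s; magnitude 10.403 rad/s.

10.4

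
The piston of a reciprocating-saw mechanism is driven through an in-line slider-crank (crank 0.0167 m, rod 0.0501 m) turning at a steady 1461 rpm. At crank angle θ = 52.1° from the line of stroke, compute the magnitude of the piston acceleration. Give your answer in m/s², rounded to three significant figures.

211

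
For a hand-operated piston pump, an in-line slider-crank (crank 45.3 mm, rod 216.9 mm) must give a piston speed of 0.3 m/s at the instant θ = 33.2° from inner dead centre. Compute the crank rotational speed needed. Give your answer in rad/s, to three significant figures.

For an in-line slider-crank, |v_piston| = rω|sinθ|·[1 + r cosθ/√(L² − r² sin²θ)].
With r = 0.0453 m, L = 0.2169 m, θ = 33.2°: the bracketed kinematic factor |dx/dθ| = 0.029168 m.
ω = v/|dx/dθ| = 0.3/0.029168 = 10.285 rad/s.

10.3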